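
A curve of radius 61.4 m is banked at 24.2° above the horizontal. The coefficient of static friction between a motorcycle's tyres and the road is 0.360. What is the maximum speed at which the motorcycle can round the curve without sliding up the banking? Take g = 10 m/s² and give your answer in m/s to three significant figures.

At the maximum speed, friction acts down the slope at its limiting value f = μN. Radially (horizontal, toward centre): N sinθ + μN cosθ = mv²/r. Vertically: N cosθ − μN sinθ = mg.
Dividing: v² = r g (sinθ + μcosθ)/(cosθ − μsinθ).
sinθ + μcosθ = 0.4099 + 0.360×0.9121 = 0.7383; cosθ − μsinθ = 0.9121 − 0.360×0.4099 = 0.7645.
v² = 61.4 × 10.0 × 0.7383/0.7645 = 592.9 m²/s², so v = 24.35 m/s.

24.3 m/s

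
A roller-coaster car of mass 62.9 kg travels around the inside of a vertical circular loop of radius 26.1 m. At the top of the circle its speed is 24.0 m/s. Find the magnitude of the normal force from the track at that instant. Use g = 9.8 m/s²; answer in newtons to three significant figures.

At the top, both N and the weight mg point inward (toward the centre), so N + mg = mv²/r.
N = m(v²/r − g) = 62.9 × ((24.0)²/26.1 − 9.8) = 62.9 × (22.07 − 9.8) = 62.9 × 12.27 = 771.7 N.

772 N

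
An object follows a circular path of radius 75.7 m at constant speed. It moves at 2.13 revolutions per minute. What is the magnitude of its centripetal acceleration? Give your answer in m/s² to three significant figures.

ω = 2.13 rev/min × 2π/60 = 0.2231 rad/s, so v = ωr = 0.2231 × 75.7 = 16.89 m/s.
a_c = v²/r = (16.89)²/75.7 = 285.1/75.7 = 3.766 m/s².

3.77 m/s²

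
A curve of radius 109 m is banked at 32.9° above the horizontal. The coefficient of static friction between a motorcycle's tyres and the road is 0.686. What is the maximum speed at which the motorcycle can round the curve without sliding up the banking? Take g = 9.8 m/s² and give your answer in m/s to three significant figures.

At the maximum speed, friction acts down the slope at its limiting value f = μN. Radially (horizontal, toward centre): N sinθ + μN cosθ = mv²/r. Vertically: N cosθ − μN sinθ = mg.
Dividing: v² = r g (sinθ + μcosθ)/(cosθ − μsinθ).
sinθ + μcosθ = 0.5432 + 0.686×0.8396 = 1.119; cosθ − μsinθ = 0.8396 − 0.686×0.5432 = 0.4670.
v² = 109 × 9.8 × 1.119/0.4670 = 2560 m²/s², so v = 50.60 m/s.

50.6 m/s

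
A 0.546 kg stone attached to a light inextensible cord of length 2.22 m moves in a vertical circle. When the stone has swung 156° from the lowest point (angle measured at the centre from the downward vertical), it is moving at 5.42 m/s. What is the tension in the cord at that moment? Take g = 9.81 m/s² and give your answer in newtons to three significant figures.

2.33 N

Take the radial direction toward the centre of the circle as positive. The component of the weight along the string toward the centre is −mg cos φ (φ measured from the bottom), so Newton's second law along the string gives T − mg cos φ = m v²/r.
cos 156° = -0.9135, so T = m(v²/r + g cos φ) = 0.546 × ((5.42)²/2.22 + 9.81 × -0.9135) = 0.546 × (13.23 + (-8.962)) = 0.546 × 4.271 = 2.332 N.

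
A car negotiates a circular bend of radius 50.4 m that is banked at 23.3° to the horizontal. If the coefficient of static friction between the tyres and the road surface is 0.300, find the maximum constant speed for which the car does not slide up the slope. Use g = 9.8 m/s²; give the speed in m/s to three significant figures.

At the maximum speed, friction acts down the slope at its limiting value f = μN. Radially (horizontal, toward centre): N sinθ + μN cosθ = mv²/r. Vertically: N cosθ − μN sinθ = mg.
Dividing: v² = r g (sinθ + μcosθ)/(cosθ − μsinθ).
sinθ + μcosθ = 0.3955 + 0.300×0.9184 = 0.6711; cosθ − μsinθ = 0.9184 − 0.300×0.3955 = 0.7998.
v² = 50.4 × 9.8 × 0.6711/0.7998 = 414.4 m²/s², so v = 20.36 m/s.

20.4 m/s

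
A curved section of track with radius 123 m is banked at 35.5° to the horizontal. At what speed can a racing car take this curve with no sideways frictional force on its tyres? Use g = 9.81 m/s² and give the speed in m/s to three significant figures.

On a frictionless banked curve, N sinθ = mv²/r and N cosθ = mg, so tanθ = v²/(rg).
v = √(r g tanθ) = √(123 × 9.81 × tan 35.5°) = √(123 × 9.81 × 0.7133) = √860.7 = 29.34 m/s.

29.3 m/s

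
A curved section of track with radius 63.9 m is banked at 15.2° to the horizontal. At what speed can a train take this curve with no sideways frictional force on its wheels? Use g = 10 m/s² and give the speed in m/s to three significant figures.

On a frictionless banked curve, N sinθ = mv²/r and N cosθ = mg, so tanθ = v²/(rg).
v = √(r g tanθ) = √(63.9 × 10.0 × tan 15.2°) = √(63.9 × 10.0 × 0.2717) = √173.6 = 13.18 m/s.

13.2 m/s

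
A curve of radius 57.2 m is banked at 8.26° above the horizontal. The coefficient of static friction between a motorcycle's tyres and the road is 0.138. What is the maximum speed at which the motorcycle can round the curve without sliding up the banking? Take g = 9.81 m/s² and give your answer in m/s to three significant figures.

At the maximum speed, friction acts down the slope at its limiting value f = μN. Radially (horizontal, toward centre): N sinθ + μN cosθ = mv²/r. Vertically: N cosθ − μN sinθ = mg.
Dividing: v² = r g (sinθ + μcosθ)/(cosθ − μsinθ).
sinθ + μcosθ = 0.1437 + 0.138×0.9896 = 0.2802; cosθ − μsinθ = 0.9896 − 0.138×0.1437 = 0.9698.
v² = 57.2 × 9.81 × 0.2802/0.9698 = 162.1 m²/s², so v = 12.73 m/s.

12.7 m/s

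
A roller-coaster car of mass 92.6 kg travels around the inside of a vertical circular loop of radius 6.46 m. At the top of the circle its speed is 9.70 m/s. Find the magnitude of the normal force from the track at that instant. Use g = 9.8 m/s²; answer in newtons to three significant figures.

At the top, both N and the weight mg point inward (toward the centre), so N + mg = mv²/r.
N = m(v²/r − g) = 92.6 × ((9.70)²/6.46 − 9.8) = 92.6 × (14.57 − 9.8) = 92.6 × 4.765 = 441.2 N.

441 N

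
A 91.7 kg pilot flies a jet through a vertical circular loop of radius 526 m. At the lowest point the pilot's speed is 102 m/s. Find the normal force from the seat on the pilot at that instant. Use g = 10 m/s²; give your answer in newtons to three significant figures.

At the lowest point, N points up (toward the centre) and the weight mg points down (away from the centre), so the net inward force is N − mg = mv²/r.
N = m(v²/r + g) = 91.7 × ((102)²/526 + 10.0) = 91.7 × (19.78 + 10.0) = 91.7 × 29.78 = 2731 N.

2730 N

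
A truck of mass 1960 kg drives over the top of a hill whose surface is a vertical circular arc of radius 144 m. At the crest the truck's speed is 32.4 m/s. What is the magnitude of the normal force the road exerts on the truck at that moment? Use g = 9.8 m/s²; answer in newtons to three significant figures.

At the crest the centripetal acceleration points downward (toward the centre of the arc), so mg − N = mv²/r.
N = m(g − v²/r) = 1960 × (9.8 − (32.4)²/144) = 1960 × (9.8 − 7.290) = 1960 × 2.510 = 4920 N.

4920 N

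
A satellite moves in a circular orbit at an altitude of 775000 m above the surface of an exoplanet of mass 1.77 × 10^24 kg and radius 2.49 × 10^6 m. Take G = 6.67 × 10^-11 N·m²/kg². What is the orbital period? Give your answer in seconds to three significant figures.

r = R + h = 2.49 × 10^6 + 775000 = 3.265 × 10^6 m. Gravity provides the centripetal force: G M m / r² = m v² / r ⇒ v = √(GM/r) = 6013 m/s.
T = 2πr/v = 2π × 3.265 × 10^6 / 6013 = 3412 s.

3410 s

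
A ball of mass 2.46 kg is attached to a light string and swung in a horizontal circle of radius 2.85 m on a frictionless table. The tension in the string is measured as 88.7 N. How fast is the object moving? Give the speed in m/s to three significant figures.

10.1 m/s

T = m v²/r ⇒ v = √(T r / m) = √(88.7 × 2.85 / 2.46) = √102.8 = 10.14 m/s.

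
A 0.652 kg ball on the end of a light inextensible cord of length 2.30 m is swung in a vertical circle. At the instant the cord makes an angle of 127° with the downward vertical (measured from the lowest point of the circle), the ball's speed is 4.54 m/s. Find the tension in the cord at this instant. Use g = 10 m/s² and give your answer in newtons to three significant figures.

1.92 N

Take the radial direction toward the centre of the circle as positive. The component of the weight along the string toward the centre is −mg cos φ (φ measured from the bottom), so Newton's second law along the string gives T − mg cos φ = m v²/r.
cos 127° = -0.6018, so T = m(v²/r + g cos φ) = 0.652 × ((4.54)²/2.30 + 10.0 × -0.6018) = 0.652 × (8.962 + (-6.018)) = 0.652 × 2.943 = 1.919 N.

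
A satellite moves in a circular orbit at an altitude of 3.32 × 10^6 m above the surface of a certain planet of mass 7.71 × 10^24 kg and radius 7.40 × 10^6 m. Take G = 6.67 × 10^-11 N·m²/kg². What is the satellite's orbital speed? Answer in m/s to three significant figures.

6930 m/s

Orbital radius r = R + h = 7.40 × 10^6 + 3.32 × 10^6 = 1.072 × 10^7 m.
Gravity supplies the centripetal force: G M m / r² = m v² / r, so v = √(GM/r).
v = √(6.67 × 10^-11 × 7.71 × 10^24 / 1.072 × 10^7) = √(4.797 × 10^7) = 6926 m/s.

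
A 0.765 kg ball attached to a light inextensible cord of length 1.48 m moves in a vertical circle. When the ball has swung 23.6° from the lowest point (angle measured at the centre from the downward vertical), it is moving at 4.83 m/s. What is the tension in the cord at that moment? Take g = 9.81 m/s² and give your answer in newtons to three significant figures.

18.9 N

Take the radial direction toward the centre of the circle as positive. The component of the weight along the string toward the centre is −mg cos φ (φ measured from the bottom), so Newton's second law along the string gives T − mg cos φ = m v²/r.
cos 23.6° = 0.9164, so T = m(v²/r + g cos φ) = 0.765 × ((4.83)²/1.48 + 9.81 × 0.9164) = 0.765 × (15.76 + (8.990)) = 0.765 × 24.75 = 18.94 N.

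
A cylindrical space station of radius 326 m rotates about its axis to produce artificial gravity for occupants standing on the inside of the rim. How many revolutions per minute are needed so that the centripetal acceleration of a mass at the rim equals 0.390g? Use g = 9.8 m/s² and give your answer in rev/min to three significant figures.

1.03 rev/min

Require ω²r = 0.390g, so ω = √(0.390 × 9.8/326) = 0.1083 rad/s.
In rev/min: ω × 60/(2π) = 0.1083 × 60/(2π) = 1.034 rev/min.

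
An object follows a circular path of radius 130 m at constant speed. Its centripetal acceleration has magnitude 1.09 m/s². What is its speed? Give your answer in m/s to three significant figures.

a_c = v²/r ⇒ v = √(a_c · r) = √(1.09 × 130) = √141.7 = 11.90 m/s.

11.9 m/s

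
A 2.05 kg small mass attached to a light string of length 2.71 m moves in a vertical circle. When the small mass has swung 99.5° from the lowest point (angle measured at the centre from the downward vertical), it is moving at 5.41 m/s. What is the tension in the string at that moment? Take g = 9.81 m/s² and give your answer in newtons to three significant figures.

18.8 N

Take the radial direction toward the centre of the circle as positive. The component of the weight along the string toward the centre is −mg cos φ (φ measured from the bottom), so Newton's second law along the string gives T − mg cos φ = m v²/r.
cos 99.5° = -0.1650, so T = m(v²/r + g cos φ) = 2.05 × ((5.41)²/2.71 + 9.81 × -0.1650) = 2.05 × (10.80 + (-1.619)) = 2.05 × 9.181 = 18.82 N.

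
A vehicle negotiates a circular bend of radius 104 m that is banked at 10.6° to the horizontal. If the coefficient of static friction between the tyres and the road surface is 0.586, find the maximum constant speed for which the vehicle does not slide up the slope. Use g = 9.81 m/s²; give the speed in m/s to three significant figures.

29.8 m/s

At the maximum speed, friction acts down the slope at its limiting value f = μN. Radially (horizontal, toward centre): N sinθ + μN cosθ = mv²/r. Vertically: N cosθ − μN sinθ = mg.
Dividing: v² = r g (sinθ + μcosθ)/(cosθ − μsinθ).
sinθ + μcosθ = 0.1840 + 0.586×0.9829 = 0.7600; cosθ − μsinθ = 0.9829 − 0.586×0.1840 = 0.8751.
v² = 104 × 9.81 × 0.7600/0.8751 = 886.0 m²/s², so v = 29.76 m/s.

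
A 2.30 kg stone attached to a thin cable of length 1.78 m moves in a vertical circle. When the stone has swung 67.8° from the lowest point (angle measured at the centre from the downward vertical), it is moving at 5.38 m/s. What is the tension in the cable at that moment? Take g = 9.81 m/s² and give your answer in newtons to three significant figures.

Take the radial direction toward the centre of the circle as positive. The component of the weight along the string toward the centre is −mg cos φ (φ measured from the bottom), so Newton's second law along the string gives T − mg cos φ = m v²/r.
cos 67.8° = 0.3778, so T = m(v²/r + g cos φ) = 2.30 × ((5.38)²/1.78 + 9.81 × 0.3778) = 2.30 × (16.26 + (3.707)) = 2.30 × 19.97 = 45.93 N.

45.9 N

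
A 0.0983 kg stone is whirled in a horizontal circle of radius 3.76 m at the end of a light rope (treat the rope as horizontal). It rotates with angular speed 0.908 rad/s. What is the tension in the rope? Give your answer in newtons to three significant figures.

0.305 N

v = ωr = 0.908 × 3.76 = 3.414 m/s.
The tension is the only horizontal force, so it supplies the full centripetal force: T = m v²/r = 0.0983 × (3.414)²/3.76 = 0.0983 × 11.66/3.76 = 0.3047 N.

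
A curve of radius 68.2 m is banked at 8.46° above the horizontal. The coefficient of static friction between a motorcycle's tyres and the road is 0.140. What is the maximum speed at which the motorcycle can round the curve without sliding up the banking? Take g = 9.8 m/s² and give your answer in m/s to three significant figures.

14.0 m/s

At the maximum speed, friction acts down the slope at its limiting value f = μN. Radially (horizontal, toward centre): N sinθ + μN cosθ = mv²/r. Vertically: N cosθ − μN sinθ = mg.
Dividing: v² = r g (sinθ + μcosθ)/(cosθ − μsinθ).
sinθ + μcosθ = 0.1471 + 0.140×0.9891 = 0.2856; cosθ − μsinθ = 0.9891 − 0.140×0.1471 = 0.9685.
v² = 68.2 × 9.8 × 0.2856/0.9685 = 197.1 m²/s², so v = 14.04 m/s.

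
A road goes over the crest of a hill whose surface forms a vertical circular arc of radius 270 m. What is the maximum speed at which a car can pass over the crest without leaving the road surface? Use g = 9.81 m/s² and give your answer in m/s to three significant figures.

51.5 m/s

At the crest the centre of the circle is below the car, so the net downward (centripetal) force is mg − N = mv²/r.
The car leaves the road when N → 0, giving v_max = √(g r) = √(9.81 × 270) = 51.47 m/s.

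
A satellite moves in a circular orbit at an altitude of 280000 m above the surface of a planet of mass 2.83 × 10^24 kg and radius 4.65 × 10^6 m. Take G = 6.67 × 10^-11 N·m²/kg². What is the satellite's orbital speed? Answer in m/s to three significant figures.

Orbital radius r = R + h = 4.65 × 10^6 + 280000 = 4.930 × 10^6 m.
Gravity supplies the centripetal force: G M m / r² = m v² / r, so v = √(GM/r).
v = √(6.67 × 10^-11 × 2.83 × 10^24 / 4.930 × 10^6) = √(3.829 × 10^7) = 6188 m/s.

6190 m/s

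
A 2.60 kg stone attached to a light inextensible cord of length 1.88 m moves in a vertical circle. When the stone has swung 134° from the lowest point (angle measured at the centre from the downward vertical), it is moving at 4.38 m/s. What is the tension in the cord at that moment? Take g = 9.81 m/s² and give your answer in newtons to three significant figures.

Take the radial direction toward the centre of the circle as positive. The component of the weight along the string toward the centre is −mg cos φ (φ measured from the bottom), so Newton's second law along the string gives T − mg cos φ = m v²/r.
cos 134° = -0.6947, so T = m(v²/r + g cos φ) = 2.60 × ((4.38)²/1.88 + 9.81 × -0.6947) = 2.60 × (10.20 + (-6.815)) = 2.60 × 3.390 = 8.814 N.

8.81 N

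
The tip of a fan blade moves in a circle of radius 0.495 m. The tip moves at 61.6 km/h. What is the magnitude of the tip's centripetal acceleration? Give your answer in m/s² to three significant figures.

v = 61.6 km/h = 61.6/3.6 = 17.11 m/s.
a_c = v²/r = (17.11)²/0.495 = 292.8/0.495 = 591.5 m/s².

591 m/s²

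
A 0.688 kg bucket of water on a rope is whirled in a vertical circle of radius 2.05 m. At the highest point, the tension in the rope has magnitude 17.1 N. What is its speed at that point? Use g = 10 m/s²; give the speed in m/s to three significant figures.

At the top, T + mg = mv²/r, so v = √(r(T/m + g)) = √(2.05 × (17.1/0.688 + 10.0)) = √(2.05 × 34.85) = √71.45 = 8.453 m/s.

8.45 m/s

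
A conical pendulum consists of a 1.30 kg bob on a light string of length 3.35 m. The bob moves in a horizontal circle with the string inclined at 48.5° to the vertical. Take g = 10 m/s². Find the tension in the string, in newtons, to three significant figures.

Vertically the bob has no acceleration, so T cosθ = mg.
T = mg/cosθ = 1.30 × 10.0 / cos 48.5° = 13.00/0.6626 = 19.62 N.

19.6 N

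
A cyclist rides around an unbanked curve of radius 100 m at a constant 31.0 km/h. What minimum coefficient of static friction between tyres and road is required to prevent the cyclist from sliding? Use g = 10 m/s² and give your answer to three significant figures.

0.0742

v = 31.0/3.6 = 8.611 m/s.
Friction provides the centripetal force: μ_s m g = m v²/r, so μ_s = v²/(g r) = (8.611)²/(10.0 × 100) = 74.15/1000 = 0.07415.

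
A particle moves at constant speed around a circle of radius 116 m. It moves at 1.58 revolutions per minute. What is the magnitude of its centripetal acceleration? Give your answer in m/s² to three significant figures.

ω = 1.58 rev/min × 2π/60 = 0.1655 rad/s, so v = ωr = 0.1655 × 116 = 19.19 m/s.
a_c = v²/r = (19.19)²/116 = 368.4/116 = 3.176 m/s².

3.18 m/s²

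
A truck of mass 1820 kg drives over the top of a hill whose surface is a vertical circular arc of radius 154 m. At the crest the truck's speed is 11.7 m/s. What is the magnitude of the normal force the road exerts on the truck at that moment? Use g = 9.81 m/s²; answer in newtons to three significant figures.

At the crest the centripetal acceleration points downward (toward the centre of the arc), so mg − N = mv²/r.
N = m(g − v²/r) = 1820 × (9.81 − (11.7)²/154) = 1820 × (9.81 − 0.8889) = 1820 × 8.921 = 16240 N.

16200 N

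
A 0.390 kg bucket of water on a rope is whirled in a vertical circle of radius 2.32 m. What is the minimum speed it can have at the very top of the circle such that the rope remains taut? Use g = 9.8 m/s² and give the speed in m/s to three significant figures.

At the top, both weight mg and T point toward the centre: T + mg = mv²/r.
At minimum speed T → 0, so mg = mv_min²/r ⇒ v_min = √(g r) = √(9.8 × 2.32) = 4.768 m/s.

4.77 m/s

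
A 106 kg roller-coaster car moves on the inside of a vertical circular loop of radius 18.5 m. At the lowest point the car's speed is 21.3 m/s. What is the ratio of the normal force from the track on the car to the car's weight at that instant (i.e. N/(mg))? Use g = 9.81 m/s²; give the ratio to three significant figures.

3.50

At the bottom, N − mg = mv²/r, so N = m(v²/r + g) and N/(mg) = v²/(rg) + 1 = (21.3)²/(18.5 × 9.81) + 1 = 2.500 + 1 = 3.500.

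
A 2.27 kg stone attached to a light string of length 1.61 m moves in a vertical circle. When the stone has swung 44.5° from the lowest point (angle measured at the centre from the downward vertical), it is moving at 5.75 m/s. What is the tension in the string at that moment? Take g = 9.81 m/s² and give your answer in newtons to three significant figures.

62.5 N

Take the radial direction toward the centre of the circle as positive. The component of the weight along the string toward the centre is −mg cos φ (φ measured from the bottom), so Newton's second law along the string gives T − mg cos φ = m v²/r.
cos 44.5° = 0.7133, so T = m(v²/r + g cos φ) = 2.27 × ((5.75)²/1.61 + 9.81 × 0.7133) = 2.27 × (20.54 + (6.997)) = 2.27 × 27.53 = 62.50 N.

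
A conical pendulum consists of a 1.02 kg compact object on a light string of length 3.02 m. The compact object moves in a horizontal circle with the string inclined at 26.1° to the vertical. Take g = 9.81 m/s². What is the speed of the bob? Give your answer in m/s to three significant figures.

2.53 m/s

The radius of the circle is r = L sinθ = 3.02 × sin 26.1° = 1.329 m.
Horizontally T sinθ = mv²/r and vertically T cosθ = mg, so tanθ = v²/(rg).
v = √(r g tanθ) = √(1.329 × 9.81 × 0.4899) = √6.385 = 2.527 m/s.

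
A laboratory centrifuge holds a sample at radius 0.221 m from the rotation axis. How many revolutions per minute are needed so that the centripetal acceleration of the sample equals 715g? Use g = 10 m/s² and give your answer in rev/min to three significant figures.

1720 rev/min

Require ω²r = 715g, so ω = √(715 × 10.0/0.221) = 179.9 rad/s.
In rev/min: ω × 60/(2π) = 179.9 × 60/(2π) = 1718 rev/min.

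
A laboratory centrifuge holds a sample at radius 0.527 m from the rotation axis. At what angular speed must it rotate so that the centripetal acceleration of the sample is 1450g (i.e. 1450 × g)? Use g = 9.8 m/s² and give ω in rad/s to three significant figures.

Centripetal acceleration a_c = ω²r. Setting ω²r = 1450g:
ω = √(1450g / r) = √(1450 × 9.8 / 0.527) = √26960 = 164.2 rad/s.

164 rad/s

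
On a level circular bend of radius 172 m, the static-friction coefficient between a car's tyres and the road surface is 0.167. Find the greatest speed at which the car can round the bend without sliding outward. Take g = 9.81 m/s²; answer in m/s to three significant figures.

Friction provides the centripetal force on a flat curve. At maximum speed it is at its limiting value: μ_s m g = m v²/r.
Mass cancels: v_max = √(μ_s g r) = √(0.167 × 9.81 × 172) = √281.8 = 16.79 m/s.

16.8 m/s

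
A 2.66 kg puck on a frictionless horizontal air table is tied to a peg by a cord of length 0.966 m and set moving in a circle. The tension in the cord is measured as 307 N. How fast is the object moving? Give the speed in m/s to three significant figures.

T = m v²/r ⇒ v = √(T r / m) = √(307 × 0.966 / 2.66) = √111.5 = 10.56 m/s.

10.6 m/s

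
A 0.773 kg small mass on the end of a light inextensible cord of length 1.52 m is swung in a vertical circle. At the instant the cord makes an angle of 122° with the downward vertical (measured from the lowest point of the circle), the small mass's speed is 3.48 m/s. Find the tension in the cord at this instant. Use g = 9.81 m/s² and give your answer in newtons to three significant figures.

2.14 N

Take the radial direction toward the centre of the circle as positive. The component of the weight along the string toward the centre is −mg cos φ (φ measured from the bottom), so Newton's second law along the string gives T − mg cos φ = m v²/r.
cos 122° = -0.5299, so T = m(v²/r + g cos φ) = 0.773 × ((3.48)²/1.52 + 9.81 × -0.5299) = 0.773 × (7.967 + (-5.199)) = 0.773 × 2.769 = 2.140 N.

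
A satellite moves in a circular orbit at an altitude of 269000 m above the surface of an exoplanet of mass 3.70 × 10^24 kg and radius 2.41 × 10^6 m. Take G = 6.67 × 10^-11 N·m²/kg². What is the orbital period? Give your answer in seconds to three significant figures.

r = R + h = 2.41 × 10^6 + 269000 = 2.679 × 10^6 m. Gravity provides the centripetal force: G M m / r² = m v² / r ⇒ v = √(GM/r) = 9598 m/s.
T = 2πr/v = 2π × 2.679 × 10^6 / 9598 = 1754 s.

1750 s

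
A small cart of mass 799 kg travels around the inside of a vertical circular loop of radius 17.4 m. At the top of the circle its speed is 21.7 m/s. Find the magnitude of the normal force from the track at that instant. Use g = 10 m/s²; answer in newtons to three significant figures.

At the top, both N and the weight mg point inward (toward the centre), so N + mg = mv²/r.
N = m(v²/r − g) = 799 × ((21.7)²/17.4 − 10.0) = 799 × (27.06 − 10.0) = 799 × 17.06 = 13630 N.

13600 N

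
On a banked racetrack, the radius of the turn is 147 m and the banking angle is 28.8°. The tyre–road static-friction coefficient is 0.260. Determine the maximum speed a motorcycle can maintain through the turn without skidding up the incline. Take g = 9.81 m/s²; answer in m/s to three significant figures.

36.9 m/s

At the maximum speed, friction acts down the slope at its limiting value f = μN. Radially (horizontal, toward centre): N sinθ + μN cosθ = mv²/r. Vertically: N cosθ − μN sinθ = mg.
Dividing: v² = r g (sinθ + μcosθ)/(cosθ − μsinθ).
sinθ + μcosθ = 0.4818 + 0.260×0.8763 = 0.7096; cosθ − μsinθ = 0.8763 − 0.260×0.4818 = 0.7511.
v² = 147 × 9.81 × 0.7096/0.7511 = 1362 m²/s², so v = 36.91 m/s.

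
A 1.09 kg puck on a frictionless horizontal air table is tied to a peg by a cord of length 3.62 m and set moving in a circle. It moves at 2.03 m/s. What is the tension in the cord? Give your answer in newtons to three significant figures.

1.24 N

The tension is the only horizontal force, so it supplies the full centripetal force: T = m v²/r = 1.09 × (2.030)²/3.62 = 1.09 × 4.121/3.62 = 1.241 N.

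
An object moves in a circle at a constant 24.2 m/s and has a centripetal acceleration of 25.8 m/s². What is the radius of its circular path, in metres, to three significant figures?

22.7 m

a_c = v²/r ⇒ r = v²/a_c = (24.2)²/25.8 = 585.6/25.8 = 22.70 m.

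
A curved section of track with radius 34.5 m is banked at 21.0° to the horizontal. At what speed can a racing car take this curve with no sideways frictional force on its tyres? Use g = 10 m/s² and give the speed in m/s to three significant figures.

11.5 m/s

On a frictionless banked curve, N sinθ = mv²/r and N cosθ = mg, so tanθ = v²/(rg).
v = √(r g tanθ) = √(34.5 × 10.0 × tan 21.0°) = √(34.5 × 10.0 × 0.3839) = √132.4 = 11.51 m/s.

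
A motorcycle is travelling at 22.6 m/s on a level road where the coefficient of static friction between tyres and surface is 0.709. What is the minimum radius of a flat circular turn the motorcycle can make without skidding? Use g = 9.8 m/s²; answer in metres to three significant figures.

At the limit, μ_s m g = m v²/r, so r_min = v²/(μ_s g) = (22.6)²/(0.709 × 9.8) = 510.8/6.948 = 73.51 m.

73.5 m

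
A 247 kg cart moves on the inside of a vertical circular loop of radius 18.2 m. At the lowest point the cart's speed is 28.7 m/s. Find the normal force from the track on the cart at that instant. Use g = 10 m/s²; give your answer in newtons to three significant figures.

At the lowest point, N points up (toward the centre) and the weight mg points down (away from the centre), so the net inward force is N − mg = mv²/r.
N = m(v²/r + g) = 247 × ((28.7)²/18.2 + 10.0) = 247 × (45.26 + 10.0) = 247 × 55.26 = 13650 N.

13600 N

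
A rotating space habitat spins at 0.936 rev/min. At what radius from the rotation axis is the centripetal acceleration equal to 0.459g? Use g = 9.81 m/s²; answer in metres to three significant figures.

ω = 0.936 rev/min × 2π/60 = 0.09802 rad/s.
a_c = ω²r = 0.459g ⇒ r = 0.459 × 9.81 / (0.09802)² = 4.503/0.009607 = 468.7 m.

469 m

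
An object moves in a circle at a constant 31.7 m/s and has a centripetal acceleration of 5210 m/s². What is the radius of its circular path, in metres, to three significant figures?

a_c = v²/r ⇒ r = v²/a_c = (31.7)²/5210 = 1005/5210 = 0.1929 m.

0.193 m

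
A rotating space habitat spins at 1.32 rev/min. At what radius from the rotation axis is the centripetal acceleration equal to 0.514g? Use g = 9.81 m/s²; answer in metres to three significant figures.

264 m

ω = 1.32 rev/min × 2π/60 = 0.1382 rad/s.
a_c = ω²r = 0.514g ⇒ r = 0.514 × 9.81 / (0.1382)² = 5.042/0.01911 = 263.9 m.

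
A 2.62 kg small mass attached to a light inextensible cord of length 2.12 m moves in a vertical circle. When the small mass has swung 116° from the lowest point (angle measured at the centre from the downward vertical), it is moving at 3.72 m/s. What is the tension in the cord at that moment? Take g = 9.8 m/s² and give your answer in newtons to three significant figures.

5.85 N

Take the radial direction toward the centre of the circle as positive. The component of the weight along the string toward the centre is −mg cos φ (φ measured from the bottom), so Newton's second law along the string gives T − mg cos φ = m v²/r.
cos 116° = -0.4384, so T = m(v²/r + g cos φ) = 2.62 × ((3.72)²/2.12 + 9.8 × -0.4384) = 2.62 × (6.528 + (-4.296)) = 2.62 × 2.232 = 5.847 N.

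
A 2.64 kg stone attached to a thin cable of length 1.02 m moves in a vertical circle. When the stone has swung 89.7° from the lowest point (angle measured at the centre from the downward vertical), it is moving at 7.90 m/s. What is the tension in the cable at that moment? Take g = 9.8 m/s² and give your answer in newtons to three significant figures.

Take the radial direction toward the centre of the circle as positive. The component of the weight along the string toward the centre is −mg cos φ (φ measured from the bottom), so Newton's second law along the string gives T − mg cos φ = m v²/r.
cos 89.7° = 0.005236, so T = m(v²/r + g cos φ) = 2.64 × ((7.90)²/1.02 + 9.8 × 0.005236) = 2.64 × (61.19 + (0.05131)) = 2.64 × 61.24 = 161.7 N.

162 N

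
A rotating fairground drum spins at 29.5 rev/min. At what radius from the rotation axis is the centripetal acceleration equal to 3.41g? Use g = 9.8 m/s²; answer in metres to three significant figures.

3.50 m

ω = 29.5 rev/min × 2π/60 = 3.089 rad/s.
a_c = ω²r = 3.41g ⇒ r = 3.41 × 9.8 / (3.089)² = 33.42/9.543 = 3.502 m.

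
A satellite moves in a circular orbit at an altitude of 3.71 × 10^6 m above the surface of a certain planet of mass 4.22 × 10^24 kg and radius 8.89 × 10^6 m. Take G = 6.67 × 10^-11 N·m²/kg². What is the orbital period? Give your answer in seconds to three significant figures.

r = R + h = 8.89 × 10^6 + 3.71 × 10^6 = 1.260 × 10^7 m. Gravity provides the centripetal force: G M m / r² = m v² / r ⇒ v = √(GM/r) = 4726 m/s.
T = 2πr/v = 2π × 1.260 × 10^7 / 4726 = 16750 s.

16800 s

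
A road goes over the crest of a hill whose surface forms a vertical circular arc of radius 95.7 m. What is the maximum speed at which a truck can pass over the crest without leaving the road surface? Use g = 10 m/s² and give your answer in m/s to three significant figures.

At the crest the centre of the circle is below the truck, so the net downward (centripetal) force is mg − N = mv²/r.
The truck leaves the road when N → 0, giving v_max = √(g r) = √(10.0 × 95.7) = 30.94 m/s.

30.9 m/s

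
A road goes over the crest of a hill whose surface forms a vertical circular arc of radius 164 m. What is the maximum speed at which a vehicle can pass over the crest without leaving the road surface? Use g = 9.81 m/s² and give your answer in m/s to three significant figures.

At the crest the centre of the circle is below the vehicle, so the net downward (centripetal) force is mg − N = mv²/r.
The vehicle leaves the road when N → 0, giving v_max = √(g r) = √(9.81 × 164) = 40.11 m/s.

40.1 m/s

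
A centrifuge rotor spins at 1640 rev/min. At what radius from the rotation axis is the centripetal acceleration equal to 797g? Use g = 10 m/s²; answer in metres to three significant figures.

ω = 1640 rev/min × 2π/60 = 171.7 rad/s.
a_c = ω²r = 797g ⇒ r = 797 × 10.0 / (171.7)² = 7970/29490 = 0.2702 m.

0.270 m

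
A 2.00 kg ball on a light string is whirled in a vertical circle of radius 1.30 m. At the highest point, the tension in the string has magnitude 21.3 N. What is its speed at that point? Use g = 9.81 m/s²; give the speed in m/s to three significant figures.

5.16 m/s

At the top, T + mg = mv²/r, so v = √(r(T/m + g)) = √(1.30 × (21.3/2.00 + 9.81)) = √(1.30 × 20.46) = √26.60 = 5.157 m/s.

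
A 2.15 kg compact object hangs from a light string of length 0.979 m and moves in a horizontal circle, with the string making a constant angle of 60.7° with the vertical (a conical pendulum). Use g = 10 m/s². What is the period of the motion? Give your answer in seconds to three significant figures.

r = L sinθ = 0.8538 m. From T sinθ = mω²r and T cosθ = mg: tanθ = ω²r/g, so ω² = g tanθ / r = g/(L cosθ).
ω = √(g/(L cosθ)) = √(10.0/(0.979 × 0.4894)) = √20.87 = 4.569 rad/s.
Period = 2π/ω = 1.375 s.

1.38 s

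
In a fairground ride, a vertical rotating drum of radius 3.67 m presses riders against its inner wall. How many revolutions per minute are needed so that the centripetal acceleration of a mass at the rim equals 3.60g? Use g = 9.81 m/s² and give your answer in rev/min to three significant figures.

Require ω²r = 3.60g, so ω = √(3.60 × 9.81/3.67) = 3.102 rad/s.
In rev/min: ω × 60/(2π) = 3.102 × 60/(2π) = 29.62 rev/min.

29.6 rev/min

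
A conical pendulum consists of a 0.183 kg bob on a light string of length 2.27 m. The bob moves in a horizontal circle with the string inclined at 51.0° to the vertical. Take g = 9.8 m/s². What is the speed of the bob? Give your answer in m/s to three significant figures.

4.62 m/s

The radius of the circle is r = L sinθ = 2.27 × sin 51.0° = 1.764 m.
Horizontally T sinθ = mv²/r and vertically T cosθ = mg, so tanθ = v²/(rg).
v = √(r g tanθ) = √(1.764 × 9.8 × 1.235) = √21.35 = 4.621 m/s.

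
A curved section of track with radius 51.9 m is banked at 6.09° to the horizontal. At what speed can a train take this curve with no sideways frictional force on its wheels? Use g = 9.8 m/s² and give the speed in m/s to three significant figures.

On a frictionless banked curve, N sinθ = mv²/r and N cosθ = mg, so tanθ = v²/(rg).
v = √(r g tanθ) = √(51.9 × 9.8 × tan 6.09°) = √(51.9 × 9.8 × 0.1067) = √54.27 = 7.367 m/s.

7.37 m/s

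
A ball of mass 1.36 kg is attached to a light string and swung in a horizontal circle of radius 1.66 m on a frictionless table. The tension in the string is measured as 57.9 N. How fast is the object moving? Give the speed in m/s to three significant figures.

8.41 m/s

T = m v²/r ⇒ v = √(T r / m) = √(57.9 × 1.66 / 1.36) = √70.67 = 8.407 m/s.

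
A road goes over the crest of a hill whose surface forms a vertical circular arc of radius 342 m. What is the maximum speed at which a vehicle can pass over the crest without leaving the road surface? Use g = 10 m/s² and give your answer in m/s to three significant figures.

58.5 m/s

At the crest the centre of the circle is below the vehicle, so the net downward (centripetal) force is mg − N = mv²/r.
The vehicle leaves the road when N → 0, giving v_max = √(g r) = √(10.0 × 342) = 58.48 m/s.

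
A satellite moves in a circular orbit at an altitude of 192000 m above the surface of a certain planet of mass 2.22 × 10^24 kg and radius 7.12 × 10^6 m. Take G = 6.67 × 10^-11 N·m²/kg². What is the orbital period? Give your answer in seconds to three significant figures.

r = R + h = 7.12 × 10^6 + 192000 = 7.312 × 10^6 m. Gravity provides the centripetal force: G M m / r² = m v² / r ⇒ v = √(GM/r) = 4500 m/s.
T = 2πr/v = 2π × 7.312 × 10^6 / 4500 = 10210 s.

10200 s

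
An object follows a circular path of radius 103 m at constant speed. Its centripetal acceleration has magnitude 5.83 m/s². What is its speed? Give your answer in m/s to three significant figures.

a_c = v²/r ⇒ v = √(a_c · r) = √(5.83 × 103) = √600.5 = 24.50 m/s.

24.5 m/s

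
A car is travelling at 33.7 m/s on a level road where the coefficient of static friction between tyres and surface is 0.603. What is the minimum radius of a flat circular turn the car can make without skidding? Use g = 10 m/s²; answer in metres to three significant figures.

At the limit, μ_s m g = m v²/r, so r_min = v²/(μ_s g) = (33.7)²/(0.603 × 10.0) = 1136/6.030 = 188.3 m.

188 m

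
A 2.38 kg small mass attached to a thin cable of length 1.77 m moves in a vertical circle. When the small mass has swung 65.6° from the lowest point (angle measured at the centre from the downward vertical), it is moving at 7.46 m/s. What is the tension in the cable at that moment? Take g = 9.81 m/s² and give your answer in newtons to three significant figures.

Take the radial direction toward the centre of the circle as positive. The component of the weight along the string toward the centre is −mg cos φ (φ measured from the bottom), so Newton's second law along the string gives T − mg cos φ = m v²/r.
cos 65.6° = 0.4131, so T = m(v²/r + g cos φ) = 2.38 × ((7.46)²/1.77 + 9.81 × 0.4131) = 2.38 × (31.44 + (4.053)) = 2.38 × 35.49 = 84.48 N.

84.5 N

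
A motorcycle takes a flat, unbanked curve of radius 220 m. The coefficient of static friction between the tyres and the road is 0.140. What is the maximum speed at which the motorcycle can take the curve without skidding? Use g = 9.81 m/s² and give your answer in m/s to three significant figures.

17.4 m/s

On a flat curve, static friction is the only horizontal force, so it must supply the full centripetal force: μ_s m g = m v²/r.
Mass cancels: v_max = √(μ_s g r) = √(0.140 × 9.81 × 220) = √302.1 = 17.38 m/s.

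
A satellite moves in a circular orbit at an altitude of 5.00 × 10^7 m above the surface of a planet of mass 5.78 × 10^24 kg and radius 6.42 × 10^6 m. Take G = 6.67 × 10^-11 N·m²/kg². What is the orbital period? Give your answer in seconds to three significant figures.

136000 s

r = R + h = 6.42 × 10^6 + 5.00 × 10^7 = 5.642 × 10^7 m. Gravity provides the centripetal force: G M m / r² = m v² / r ⇒ v = √(GM/r) = 2614 m/s.
T = 2πr/v = 2π × 5.642 × 10^7 / 2614 = 135600 s.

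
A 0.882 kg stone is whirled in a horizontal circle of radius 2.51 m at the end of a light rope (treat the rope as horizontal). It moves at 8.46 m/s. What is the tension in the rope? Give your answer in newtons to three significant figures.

25.1 N

The tension is the only horizontal force, so it supplies the full centripetal force: T = m v²/r = 0.882 × (8.460)²/2.51 = 0.882 × 71.57/2.51 = 25.15 N.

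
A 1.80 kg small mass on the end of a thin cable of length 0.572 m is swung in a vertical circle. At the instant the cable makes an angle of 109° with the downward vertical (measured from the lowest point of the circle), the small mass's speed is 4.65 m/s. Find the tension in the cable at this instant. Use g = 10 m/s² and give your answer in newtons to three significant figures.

62.2 N

Take the radial direction toward the centre of the circle as positive. The component of the weight along the string toward the centre is −mg cos φ (φ measured from the bottom), so Newton's second law along the string gives T − mg cos φ = m v²/r.
cos 109° = -0.3256, so T = m(v²/r + g cos φ) = 1.80 × ((4.65)²/0.572 + 10.0 × -0.3256) = 1.80 × (37.80 + (-3.256)) = 1.80 × 34.55 = 62.18 N.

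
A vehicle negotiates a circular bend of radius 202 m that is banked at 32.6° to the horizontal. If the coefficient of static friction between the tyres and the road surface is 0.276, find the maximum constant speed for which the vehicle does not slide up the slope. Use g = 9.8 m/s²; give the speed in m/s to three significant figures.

46.9 m/s

At the maximum speed, friction acts down the slope at its limiting value f = μN. Radially (horizontal, toward centre): N sinθ + μN cosθ = mv²/r. Vertically: N cosθ − μN sinθ = mg.
Dividing: v² = r g (sinθ + μcosθ)/(cosθ − μsinθ).
sinθ + μcosθ = 0.5388 + 0.276×0.8425 = 0.7713; cosθ − μsinθ = 0.8425 − 0.276×0.5388 = 0.6938.
v² = 202 × 9.8 × 0.7713/0.6938 = 2201 m²/s², so v = 46.91 m/s.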